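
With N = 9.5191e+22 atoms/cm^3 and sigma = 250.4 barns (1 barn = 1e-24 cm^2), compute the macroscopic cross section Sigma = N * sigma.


Sigma = N * sigma_barns * 1e-24
Sigma = 9.5191e+22 * 250.4 * 1e-24
Sigma = 23.836 /cm

23.836


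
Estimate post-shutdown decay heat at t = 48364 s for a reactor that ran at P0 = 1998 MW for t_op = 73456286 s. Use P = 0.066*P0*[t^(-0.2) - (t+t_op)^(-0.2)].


P/P0 = 0.066 * [t^(-0.2) - (t + t_op)^(-0.2)]
P/P0 = 0.066 * [48364^(-0.2) - (48364 + 73456286)^(-0.2)]
P/P0 = 0.066 * [0.1156367 - 0.02671388] = 0.005868906
P = 1998 * 0.005868906 = 11.726 MW

11.726


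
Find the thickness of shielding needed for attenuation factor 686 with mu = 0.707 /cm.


x = ln(factor) / mu
x = ln(686) / 0.707
x = 9.2375 cm

9.2375


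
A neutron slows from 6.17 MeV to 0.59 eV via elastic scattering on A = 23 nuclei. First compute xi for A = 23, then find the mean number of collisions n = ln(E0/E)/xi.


xi = 1 + (A-1)^2/(2A)*ln((A-1)/(A+1)) = 0.08448899 (for A = 23)
n = ln(E0/E) / xi
n = ln(6.17e6 / 0.59) / 0.08448899
n = ln(1.045763e+07) / 0.08448899 = 191.30

191.30


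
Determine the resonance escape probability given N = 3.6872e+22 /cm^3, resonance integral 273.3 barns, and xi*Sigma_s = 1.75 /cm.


p = exp(-N * I * 1e-24 / (xi*Sigma_s))
p = exp(-3.6872e+22 * 273.3 * 1e-24 / 1.75)
p = 0.0031563

0.0031563


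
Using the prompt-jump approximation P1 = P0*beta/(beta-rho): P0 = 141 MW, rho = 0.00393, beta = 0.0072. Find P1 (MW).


P1/P0 = beta / (beta - rho)
P1/P0 = 0.0072 / (0.0072 - 0.00393) = 2.201835
P1 = 141 * 2.201835 = 310.46 MW

310.46


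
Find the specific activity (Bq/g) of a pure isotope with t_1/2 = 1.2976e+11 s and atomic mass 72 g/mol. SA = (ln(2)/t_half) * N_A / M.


lambda = ln(2) / t_half = ln(2) / 1.2976e+11 = 5.341763e-12 /s
SA = lambda * N_A / M
SA = 5.341763e-12 * 6.022e23 / 72
SA = 4.4678e+10 Bq/g

4.4678e+10


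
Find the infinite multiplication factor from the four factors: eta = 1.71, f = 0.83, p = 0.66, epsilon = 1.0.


k_inf = eta * f * p * epsilon
k_inf = 1.71 * 0.83 * 0.66 * 1.0
k_inf = 0.93674

0.93674


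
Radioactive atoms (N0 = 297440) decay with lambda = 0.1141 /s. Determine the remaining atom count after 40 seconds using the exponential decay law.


N = N0 * exp(-lambda * t)
N = 297440 * exp(-0.1141 * 40)
N = 3099.4

3099.4


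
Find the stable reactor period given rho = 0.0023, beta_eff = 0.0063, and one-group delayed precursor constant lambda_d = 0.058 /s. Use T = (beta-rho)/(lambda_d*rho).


T = (beta - rho) / (lambda_d * rho)
T = (0.0063 - 0.0023) / (0.058 * 0.0023)
T = 29.985 s

29.985


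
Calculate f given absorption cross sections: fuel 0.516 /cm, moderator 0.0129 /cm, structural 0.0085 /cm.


f = Sigma_a_fuel / (Sigma_a_fuel + Sigma_a_mod + Sigma_a_other)
f = 0.516 / (0.516 + 0.0129 + 0.0085)
f = 0.96018

0.96018


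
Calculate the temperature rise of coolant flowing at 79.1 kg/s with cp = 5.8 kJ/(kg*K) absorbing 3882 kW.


dT = Q / (m_dot * cp)
dT = 3882 / (79.1 * 5.8)
dT = 8.4616 C

8.4616


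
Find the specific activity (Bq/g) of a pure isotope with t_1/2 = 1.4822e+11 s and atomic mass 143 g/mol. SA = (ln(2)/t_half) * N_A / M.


lambda = ln(2) / t_half = ln(2) / 1.4822e+11 = 4.676475e-12 /s
SA = lambda * N_A / M
SA = 4.676475e-12 * 6.022e23 / 143
SA = 1.9694e+10 Bq/g

1.9694e+10


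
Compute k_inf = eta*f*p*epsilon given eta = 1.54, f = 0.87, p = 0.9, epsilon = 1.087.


k_inf = eta * f * p * epsilon
k_inf = 1.54 * 0.87 * 0.9 * 1.087
k_inf = 1.3107

1.3107


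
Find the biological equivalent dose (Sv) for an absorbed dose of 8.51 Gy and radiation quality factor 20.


H = D * Q
H = 8.51 * 20
H = 170.20 Sv

170.20


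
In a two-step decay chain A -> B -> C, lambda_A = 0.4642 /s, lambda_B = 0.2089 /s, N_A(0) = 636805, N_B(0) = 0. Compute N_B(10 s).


N_B(t) = lambda_A * N_A0 / (lambda_B - lambda_A) * [exp(-lambda_A*t) - exp(-lambda_B*t)]
exp(-0.4642*10) = 0.009638402; exp(-0.2089*10) = 0.1238109
N_B = 0.4642 * 636805 / (0.2089 - 0.4642) * (0.009638402 - 0.1238109)
N_B = 132197

132197


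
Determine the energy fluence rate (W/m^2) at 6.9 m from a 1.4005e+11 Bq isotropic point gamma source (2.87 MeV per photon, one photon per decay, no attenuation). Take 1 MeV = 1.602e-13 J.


psi = A * E * 1.602e-13 / (4*pi*r^2)
psi = 1.4005e+11 * 2.87 * 1.602e-13 / (4*pi*6.9^2)
psi = 1.0763e-04 W/m^2

1.0763e-04


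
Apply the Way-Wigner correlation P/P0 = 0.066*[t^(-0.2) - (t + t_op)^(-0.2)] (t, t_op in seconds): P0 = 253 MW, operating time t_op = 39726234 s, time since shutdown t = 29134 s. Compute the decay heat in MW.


P/P0 = 0.066 * [t^(-0.2) - (t + t_op)^(-0.2)]
P/P0 = 0.066 * [29134^(-0.2) - (29134 + 39726234)^(-0.2)]
P/P0 = 0.066 * [0.1279735 - 0.03020792] = 0.006452528
P = 253 * 0.006452528 = 1.6325 MW

1.6325


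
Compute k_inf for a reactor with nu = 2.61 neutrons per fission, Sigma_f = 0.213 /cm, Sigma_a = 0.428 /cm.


k_inf = nu * Sigma_f / Sigma_a
k_inf = 2.61 * 0.213 / 0.428
k_inf = 1.2989

1.2989


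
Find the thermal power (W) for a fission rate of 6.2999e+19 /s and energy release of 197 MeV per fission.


P = fission_rate * E_MeV * 1.602e-13
P = 6.2999e+19 * 197 * 1.602e-13
P = 1.9882e+09 W

1.9882e+09


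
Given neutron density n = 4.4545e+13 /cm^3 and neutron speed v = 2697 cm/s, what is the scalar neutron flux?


phi = n * v
phi = 4.4545e+13 * 2697
phi = 1.2014e+17 /cm^2/s

1.2014e+17


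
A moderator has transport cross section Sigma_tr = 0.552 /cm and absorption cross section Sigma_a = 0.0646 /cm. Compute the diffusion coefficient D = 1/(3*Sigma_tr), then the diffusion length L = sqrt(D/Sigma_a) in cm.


D = 1 / (3 * Sigma_tr) = 1 / (3 * 0.552) = 0.6038647 cm
L = sqrt(D / Sigma_a)
L = sqrt(0.6038647 / 0.0646)
L = 3.0574 cm

3.0574


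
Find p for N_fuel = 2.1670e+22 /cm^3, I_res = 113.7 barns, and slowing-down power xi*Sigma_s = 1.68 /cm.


p = exp(-N * I * 1e-24 / (xi*Sigma_s))
p = exp(-2.1670e+22 * 113.7 * 1e-24 / 1.68)
p = 0.23071

0.23071


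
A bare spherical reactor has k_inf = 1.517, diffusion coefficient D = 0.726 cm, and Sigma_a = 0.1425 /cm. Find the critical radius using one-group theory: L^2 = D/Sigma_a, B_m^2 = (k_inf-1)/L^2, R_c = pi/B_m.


L^2 = D / Sigma_a = 0.726 / 0.1425 = 5.094737 cm^2
B_m^2 = (k_inf - 1) / L^2 = (1.517 - 1) / 5.094737 = 0.1014773 /cm^2
For a bare sphere: B_g = pi/R, so R_c = pi / sqrt(B_m^2)
R_c = pi / sqrt(0.1014773) = 9.8620 cm

9.8620


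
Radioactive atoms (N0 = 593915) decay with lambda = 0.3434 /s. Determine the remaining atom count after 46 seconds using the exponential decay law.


N = N0 * exp(-lambda * t)
N = 593915 * exp(-0.3434 * 46)
N = 0.081928

0.081928


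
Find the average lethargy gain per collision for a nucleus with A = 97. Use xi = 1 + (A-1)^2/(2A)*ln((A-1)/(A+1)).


xi = 1 + (A-1)^2/(2A) * ln((A-1)/(A+1))
xi = 1 + (97-1)^2/(2*97) * ln((97-1)/(97 +1))
xi = 0.020478

0.020478


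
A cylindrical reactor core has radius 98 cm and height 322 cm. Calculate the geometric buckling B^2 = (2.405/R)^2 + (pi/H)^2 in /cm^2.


B^2 = (2.405/R)^2 + (pi/H)^2
B^2 = (2.405/98)^2 + (pi/322)^2
B^2 = 6.9744e-04 /cm^2

6.9744e-04


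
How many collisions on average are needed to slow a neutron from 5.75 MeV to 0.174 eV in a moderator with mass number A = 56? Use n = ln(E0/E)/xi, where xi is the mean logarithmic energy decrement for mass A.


xi = 1 + (A-1)^2/(2A)*ln((A-1)/(A+1)) = 0.03529286 (for A = 56)
n = ln(E0/E) / xi
n = ln(5.75e6 / 0.174) / 0.03529286
n = ln(3.304598e+07) / 0.03529286 = 490.56

490.56


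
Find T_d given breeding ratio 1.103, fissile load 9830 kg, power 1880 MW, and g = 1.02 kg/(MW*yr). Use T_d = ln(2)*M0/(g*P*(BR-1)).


Breeding gain G = BR - 1 = 1.103 - 1 = 0.103
Fissile production rate = g * P * G = 1.02 * 1880 * 0.103 = 197.5128 kg/yr
T_d = ln(2) * M0 / (g * P * G)
T_d = ln(2) * 9830 / 197.5128 = 34.497 yr

34.497


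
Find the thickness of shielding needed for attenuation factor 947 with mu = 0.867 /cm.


x = ln(factor) / mu
x = ln(947) / 0.867
x = 7.9046 cm

7.9046


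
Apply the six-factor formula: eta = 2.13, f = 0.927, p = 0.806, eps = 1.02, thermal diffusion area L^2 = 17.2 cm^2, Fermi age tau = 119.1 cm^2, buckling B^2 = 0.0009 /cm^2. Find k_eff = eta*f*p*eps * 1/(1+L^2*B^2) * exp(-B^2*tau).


k_inf = eta*f*p*eps = 2.13*0.927*0.806*1.02 = 1.623284
P_TNL = 1/(1 + L^2*B^2) = 1/(1 + 17.2*0.0009) = 0.9847560
P_FNL = exp(-B^2*tau) = exp(-0.0009*119.1) = 0.8983550
k_eff = k_inf * P_TNL * P_FNL = 1.623284 * 0.9847560 * 0.8983550
k_eff = 1.4361

1.4361


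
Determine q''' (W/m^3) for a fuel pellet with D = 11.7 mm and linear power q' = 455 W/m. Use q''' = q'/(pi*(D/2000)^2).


r = D / 2 / 1000 = 11.7 / 2 / 1000 = 0.00585 m
q''' = q' / (pi * r^2)
q''' = 455 / (pi * 0.00585^2)
q''' = 4.2320e+06 W/m^3

4.2320e+06


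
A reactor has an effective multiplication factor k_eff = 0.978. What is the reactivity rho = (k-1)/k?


rho = (k_eff - 1) / k_eff
rho = (0.978 - 1) / 0.978
rho = -0.022495

-0.022495


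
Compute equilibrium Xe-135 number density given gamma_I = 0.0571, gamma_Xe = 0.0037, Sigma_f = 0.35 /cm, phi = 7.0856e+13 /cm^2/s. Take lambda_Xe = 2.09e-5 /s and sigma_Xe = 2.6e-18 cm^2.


Xe_eq = (gamma_I + gamma_Xe) * Sigma_f * phi / (lambda_Xe + sigma_Xe * phi)
Numerator = (0.0571 + 0.0037) * 0.35 * 7.0856e+13 = 1.507816e+12
Denominator = 2.09e-5 + 2.6e-18 * 7.0856e+13 = 2.051256e-04
Xe_eq = 1.507816e+12 / 2.051256e-04 = 7.3507e+15 /cm^3

7.3507e+15


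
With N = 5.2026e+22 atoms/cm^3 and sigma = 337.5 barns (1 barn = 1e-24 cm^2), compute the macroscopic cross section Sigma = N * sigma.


Sigma = N * sigma_barns * 1e-24
Sigma = 5.2026e+22 * 337.5 * 1e-24
Sigma = 17.559 /cm

17.559


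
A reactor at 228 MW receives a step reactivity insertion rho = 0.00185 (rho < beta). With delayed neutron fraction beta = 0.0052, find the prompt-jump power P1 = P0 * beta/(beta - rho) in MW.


P1/P0 = beta / (beta - rho)
P1/P0 = 0.0052 / (0.0052 - 0.00185) = 1.552239
P1 = 228 * 1.552239 = 353.91 MW

353.91


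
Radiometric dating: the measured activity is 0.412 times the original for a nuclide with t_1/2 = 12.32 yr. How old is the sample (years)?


lambda = ln(2) / t_half = ln(2) / 12.32 = 0.05626195 /yr
t = -ln(A/A0) / lambda
t = -ln(0.412) / 0.05626195
t = 15.761 yr

15.761


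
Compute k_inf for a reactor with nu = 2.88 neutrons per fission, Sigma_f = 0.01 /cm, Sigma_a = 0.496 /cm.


k_inf = nu * Sigma_f / Sigma_a
k_inf = 2.88 * 0.01 / 0.496
k_inf = 0.058065

0.058065


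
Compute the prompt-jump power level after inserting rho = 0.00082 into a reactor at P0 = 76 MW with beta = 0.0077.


P1/P0 = beta / (beta - rho)
P1/P0 = 0.0077 / (0.0077 - 0.00082) = 1.119186
P1 = 76 * 1.119186 = 85.058 MW

85.058


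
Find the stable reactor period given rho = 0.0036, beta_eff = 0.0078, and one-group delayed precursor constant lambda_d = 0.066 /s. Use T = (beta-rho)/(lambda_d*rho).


T = (beta - rho) / (lambda_d * rho)
T = (0.0078 - 0.0036) / (0.066 * 0.0036)
T = 17.677 s

17.677


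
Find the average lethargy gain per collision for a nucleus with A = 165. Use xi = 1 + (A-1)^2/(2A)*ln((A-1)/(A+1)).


xi = 1 + (A-1)^2/(2A) * ln((A-1)/(A+1))
xi = 1 + (165-1)^2/(2*165) * ln((165-1)/(165 +1))
xi = 0.012072

0.012072


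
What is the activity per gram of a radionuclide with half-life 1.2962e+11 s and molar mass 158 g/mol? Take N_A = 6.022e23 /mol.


lambda = ln(2) / t_half = ln(2) / 1.2962e+11 = 5.347533e-12 /s
SA = lambda * N_A / M
SA = 5.347533e-12 * 6.022e23 / 158
SA = 2.0382e+10 Bq/g

2.0382e+10


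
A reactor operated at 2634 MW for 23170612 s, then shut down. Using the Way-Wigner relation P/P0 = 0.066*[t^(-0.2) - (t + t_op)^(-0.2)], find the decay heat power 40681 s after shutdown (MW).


P/P0 = 0.066 * [t^(-0.2) - (t + t_op)^(-0.2)]
P/P0 = 0.066 * [40681^(-0.2) - (40681 + 23170612)^(-0.2)]
P/P0 = 0.066 * [0.1197076 - 0.03364032] = 0.005680440
P = 2634 * 0.005680440 = 14.962 MW

14.962


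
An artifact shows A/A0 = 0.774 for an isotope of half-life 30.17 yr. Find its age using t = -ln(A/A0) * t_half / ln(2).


lambda = ln(2) / t_half = ln(2) / 30.17 = 0.02297472 /yr
t = -ln(A/A0) / lambda
t = -ln(0.774) / 0.02297472
t = 11.151 yr

11.151


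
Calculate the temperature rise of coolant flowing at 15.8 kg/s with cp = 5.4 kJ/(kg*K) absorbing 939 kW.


dT = Q / (m_dot * cp)
dT = 939 / (15.8 * 5.4)
dT = 11.006 C

11.006


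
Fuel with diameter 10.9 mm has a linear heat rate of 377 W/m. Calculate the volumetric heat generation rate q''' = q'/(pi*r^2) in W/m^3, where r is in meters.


r = D / 2 / 1000 = 10.9 / 2 / 1000 = 0.00545 m
q''' = q' / (pi * r^2)
q''' = 377 / (pi * 0.00545^2)
q''' = 4.0402e+06 W/m^3

4.0402e+06


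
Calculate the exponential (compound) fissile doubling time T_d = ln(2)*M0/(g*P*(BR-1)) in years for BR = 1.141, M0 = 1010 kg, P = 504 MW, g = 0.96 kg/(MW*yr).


Breeding gain G = BR - 1 = 1.141 - 1 = 0.141
Fissile production rate = g * P * G = 0.96 * 504 * 0.141 = 68.22144 kg/yr
T_d = ln(2) * M0 / (g * P * G)
T_d = ln(2) * 1010 / 68.22144 = 10.262 yr

10.262


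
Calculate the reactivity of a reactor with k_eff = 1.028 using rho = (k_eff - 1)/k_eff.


rho = (k_eff - 1) / k_eff
rho = (1.028 - 1) / 1.028
rho = 0.027237

0.027237


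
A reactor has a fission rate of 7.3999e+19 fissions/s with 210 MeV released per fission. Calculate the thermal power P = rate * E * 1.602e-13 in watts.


P = fission_rate * E_MeV * 1.602e-13
P = 7.3999e+19 * 210 * 1.602e-13
P = 2.4895e+09 W

2.4895e+09


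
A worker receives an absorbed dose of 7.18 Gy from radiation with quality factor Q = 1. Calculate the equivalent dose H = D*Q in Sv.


H = D * Q
H = 7.18 * 1
H = 7.1800 Sv

7.1800


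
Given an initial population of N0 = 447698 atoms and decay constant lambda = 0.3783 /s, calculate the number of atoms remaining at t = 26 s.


N = N0 * exp(-lambda * t)
N = 447698 * exp(-0.3783 * 26)
N = 23.953

23.953


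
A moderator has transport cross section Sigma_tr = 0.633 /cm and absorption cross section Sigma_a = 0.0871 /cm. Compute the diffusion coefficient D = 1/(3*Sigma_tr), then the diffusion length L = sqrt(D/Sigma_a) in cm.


D = 1 / (3 * Sigma_tr) = 1 / (3 * 0.633) = 0.5265929 cm
L = sqrt(D / Sigma_a)
L = sqrt(0.5265929 / 0.0871)
L = 2.4588 cm

2.4588


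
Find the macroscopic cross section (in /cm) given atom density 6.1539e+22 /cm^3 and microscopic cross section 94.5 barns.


Sigma = N * sigma_barns * 1e-24
Sigma = 6.1539e+22 * 94.5 * 1e-24
Sigma = 5.8154 /cm

5.8154


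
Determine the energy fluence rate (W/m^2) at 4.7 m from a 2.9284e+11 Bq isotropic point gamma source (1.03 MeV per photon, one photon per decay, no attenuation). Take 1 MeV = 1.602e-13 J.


psi = A * E * 1.602e-13 / (4*pi*r^2)
psi = 2.9284e+11 * 1.03 * 1.602e-13 / (4*pi*4.7^2)
psi = 1.7407e-04 W/m^2

1.7407e-04


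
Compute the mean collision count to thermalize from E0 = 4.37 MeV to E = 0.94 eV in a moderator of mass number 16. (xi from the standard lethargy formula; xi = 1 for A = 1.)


xi = 1 + (A-1)^2/(2A)*ln((A-1)/(A+1)) = 0.1199467 (for A = 16)
n = ln(E0/E) / xi
n = ln(4.37e6 / 0.94) / 0.1199467
n = ln(4.648936e+06) / 0.1199467 = 127.99

127.99


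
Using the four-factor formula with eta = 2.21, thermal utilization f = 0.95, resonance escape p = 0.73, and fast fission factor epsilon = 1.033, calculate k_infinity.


k_inf = eta * f * p * epsilon
k_inf = 2.21 * 0.95 * 0.73 * 1.033
k_inf = 1.5832

1.5832


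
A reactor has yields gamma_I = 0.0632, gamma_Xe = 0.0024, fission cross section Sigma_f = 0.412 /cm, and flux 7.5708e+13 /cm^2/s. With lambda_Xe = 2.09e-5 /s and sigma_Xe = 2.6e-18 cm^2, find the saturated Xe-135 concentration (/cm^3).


Xe_eq = (gamma_I + gamma_Xe) * Sigma_f * phi / (lambda_Xe + sigma_Xe * phi)
Numerator = (0.0632 + 0.0024) * 0.412 * 7.5708e+13 = 2.046175e+12
Denominator = 2.09e-5 + 2.6e-18 * 7.5708e+13 = 2.177408e-04
Xe_eq = 2.046175e+12 / 2.177408e-04 = 9.3973e+15 /cm^3

9.3973e+15


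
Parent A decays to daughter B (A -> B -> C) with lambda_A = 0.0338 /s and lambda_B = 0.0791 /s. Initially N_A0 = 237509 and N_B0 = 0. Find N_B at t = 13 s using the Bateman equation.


N_B(t) = lambda_A * N_A0 / (lambda_B - lambda_A) * [exp(-lambda_A*t) - exp(-lambda_B*t)]
exp(-0.0338*13) = 0.6444230; exp(-0.0791*13) = 0.3576144
N_B = 0.0338 * 237509 / (0.0791 - 0.0338) * (0.6444230 - 0.3576144)
N_B = 50827

50827


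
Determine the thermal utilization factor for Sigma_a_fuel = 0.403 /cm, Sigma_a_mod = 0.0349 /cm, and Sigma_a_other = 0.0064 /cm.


f = Sigma_a_fuel / (Sigma_a_fuel + Sigma_a_mod + Sigma_a_other)
f = 0.403 / (0.403 + 0.0349 + 0.0064)
f = 0.90704

0.90704


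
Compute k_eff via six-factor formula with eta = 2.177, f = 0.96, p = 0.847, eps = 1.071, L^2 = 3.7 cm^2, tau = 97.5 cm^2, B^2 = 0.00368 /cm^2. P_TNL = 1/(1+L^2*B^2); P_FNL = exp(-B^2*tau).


k_inf = eta*f*p*eps = 2.177*0.96*0.847*1.071 = 1.895844
P_TNL = 1/(1 + L^2*B^2) = 1/(1 + 3.7*0.00368) = 0.9865669
P_FNL = exp(-B^2*tau) = exp(-0.00368*97.5) = 0.6985140
k_eff = k_inf * P_TNL * P_FNL = 1.895844 * 0.9865669 * 0.6985140
k_eff = 1.3065

1.3065


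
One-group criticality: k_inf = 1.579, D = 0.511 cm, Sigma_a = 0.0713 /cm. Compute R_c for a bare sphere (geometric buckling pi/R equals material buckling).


L^2 = D / Sigma_a = 0.511 / 0.0713 = 7.166900 cm^2
B_m^2 = (k_inf - 1) / L^2 = (1.579 - 1) / 7.166900 = 0.08078807 /cm^2
For a bare sphere: B_g = pi/R, so R_c = pi / sqrt(B_m^2)
R_c = pi / sqrt(0.08078807) = 11.053 cm

11.053


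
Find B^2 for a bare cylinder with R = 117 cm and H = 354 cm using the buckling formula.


B^2 = (2.405/R)^2 + (pi/H)^2
B^2 = (2.405/117)^2 + (pi/354)^2
B^2 = 5.0129e-04 /cm^2

5.0129e-04


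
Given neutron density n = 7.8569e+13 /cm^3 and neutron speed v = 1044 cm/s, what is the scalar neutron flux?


phi = n * v
phi = 7.8569e+13 * 1044
phi = 8.2026e+16 /cm^2/s

8.2026e+16


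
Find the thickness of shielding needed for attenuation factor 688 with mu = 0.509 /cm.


x = ln(factor) / mu
x = ln(688) / 0.509
x = 12.837 cm

12.837


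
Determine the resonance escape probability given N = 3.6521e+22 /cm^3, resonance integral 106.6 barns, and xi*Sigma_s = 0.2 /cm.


p = exp(-N * I * 1e-24 / (xi*Sigma_s))
p = exp(-3.6521e+22 * 106.6 * 1e-24 / 0.2)
p = 3.5169e-09

3.5169e-09


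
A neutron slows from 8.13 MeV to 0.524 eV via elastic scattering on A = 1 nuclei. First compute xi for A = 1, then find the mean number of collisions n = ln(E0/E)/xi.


xi = 1 + (A-1)^2/(2A)*ln((A-1)/(A+1)) = 1 (for A = 1)
n = ln(E0/E) / xi
n = ln(8.13e6 / 0.524) / 1
n = ln(1.551527e+07) / 1 = 16.557

16.557


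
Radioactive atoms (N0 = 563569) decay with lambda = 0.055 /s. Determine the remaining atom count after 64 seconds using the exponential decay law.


N = N0 * exp(-lambda * t)
N = 563569 * exp(-0.055 * 64)
N = 16681

16681


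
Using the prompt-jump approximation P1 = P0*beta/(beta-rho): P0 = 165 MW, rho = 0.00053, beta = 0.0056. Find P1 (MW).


P1/P0 = beta / (beta - rho)
P1/P0 = 0.0056 / (0.0056 - 0.00053) = 1.104536
P1 = 165 * 1.104536 = 182.25 MW

182.25


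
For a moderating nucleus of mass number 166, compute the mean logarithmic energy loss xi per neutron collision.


xi = 1 + (A-1)^2/(2A) * ln((A-1)/(A+1))
xi = 1 + (166-1)^2/(2*166) * ln((166-1)/(166 +1))
xi = 0.012000

0.012000


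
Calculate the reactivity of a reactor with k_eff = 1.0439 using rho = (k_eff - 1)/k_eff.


rho = (k_eff - 1) / k_eff
rho = (1.0439 - 1) / 1.0439
rho = 0.042054

0.042054


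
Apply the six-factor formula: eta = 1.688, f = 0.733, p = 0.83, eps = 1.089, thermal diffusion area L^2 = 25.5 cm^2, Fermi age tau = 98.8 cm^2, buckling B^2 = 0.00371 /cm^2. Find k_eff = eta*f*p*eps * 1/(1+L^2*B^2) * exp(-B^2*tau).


k_inf = eta*f*p*eps = 1.688*0.733*0.83*1.089 = 1.118362
P_TNL = 1/(1 + L^2*B^2) = 1/(1 + 25.5*0.00371) = 0.9135716
P_FNL = exp(-B^2*tau) = exp(-0.00371*98.8) = 0.6931229
k_eff = k_inf * P_TNL * P_FNL = 1.118362 * 0.9135716 * 0.6931229
k_eff = 0.70817

0.70817


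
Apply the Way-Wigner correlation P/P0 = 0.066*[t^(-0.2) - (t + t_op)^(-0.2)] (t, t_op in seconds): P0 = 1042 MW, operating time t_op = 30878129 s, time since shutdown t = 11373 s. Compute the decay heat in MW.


P/P0 = 0.066 * [t^(-0.2) - (t + t_op)^(-0.2)]
P/P0 = 0.066 * [11373^(-0.2) - (11373 + 30878129)^(-0.2)]
P/P0 = 0.066 * [0.1544632 - 0.03177151] = 0.008097652
P = 1042 * 0.008097652 = 8.4378 MW

8.4378


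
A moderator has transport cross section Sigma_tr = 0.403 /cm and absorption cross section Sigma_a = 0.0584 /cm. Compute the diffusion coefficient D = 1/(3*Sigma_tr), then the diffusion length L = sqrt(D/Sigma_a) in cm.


D = 1 / (3 * Sigma_tr) = 1 / (3 * 0.403) = 0.8271299 cm
L = sqrt(D / Sigma_a)
L = sqrt(0.8271299 / 0.0584)
L = 3.7634 cm

3.7634


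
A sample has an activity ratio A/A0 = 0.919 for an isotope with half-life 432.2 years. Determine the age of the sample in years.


lambda = ln(2) / t_half = ln(2) / 432.2 = 0.001603765 /yr
t = -ln(A/A0) / lambda
t = -ln(0.919) / 0.001603765
t = 52.669 yr

52.669


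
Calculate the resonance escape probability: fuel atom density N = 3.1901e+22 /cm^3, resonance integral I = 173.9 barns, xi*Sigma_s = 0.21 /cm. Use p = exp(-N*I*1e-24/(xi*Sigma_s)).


p = exp(-N * I * 1e-24 / (xi*Sigma_s))
p = exp(-3.1901e+22 * 173.9 * 1e-24 / 0.21)
p = 3.3668e-12

3.3668e-12


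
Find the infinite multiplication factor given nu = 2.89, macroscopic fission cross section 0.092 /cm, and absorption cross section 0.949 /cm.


k_inf = nu * Sigma_f / Sigma_a
k_inf = 2.89 * 0.092 / 0.949
k_inf = 0.28017

0.28017


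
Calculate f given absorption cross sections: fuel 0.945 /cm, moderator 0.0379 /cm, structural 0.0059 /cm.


f = Sigma_a_fuel / (Sigma_a_fuel + Sigma_a_mod + Sigma_a_other)
f = 0.945 / (0.945 + 0.0379 + 0.0059)
f = 0.95570

0.95570


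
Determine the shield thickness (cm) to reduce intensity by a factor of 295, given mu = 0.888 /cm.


x = ln(factor) / mu
x = ln(295) / 0.888
x = 6.4043 cm

6.4043


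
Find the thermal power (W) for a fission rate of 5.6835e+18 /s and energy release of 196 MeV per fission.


P = fission_rate * E_MeV * 1.602e-13
P = 5.6835e+18 * 196 * 1.602e-13
P = 1.7846e+08 W

1.7846e+08


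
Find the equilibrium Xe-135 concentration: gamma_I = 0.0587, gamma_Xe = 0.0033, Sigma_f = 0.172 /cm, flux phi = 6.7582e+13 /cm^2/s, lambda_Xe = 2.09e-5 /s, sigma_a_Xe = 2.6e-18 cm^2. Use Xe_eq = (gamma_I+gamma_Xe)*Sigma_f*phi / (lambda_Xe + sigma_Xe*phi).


Xe_eq = (gamma_I + gamma_Xe) * Sigma_f * phi / (lambda_Xe + sigma_Xe * phi)
Numerator = (0.0587 + 0.0033) * 0.172 * 6.7582e+13 = 7.206944e+11
Denominator = 2.09e-5 + 2.6e-18 * 6.7582e+13 = 1.966132e-04
Xe_eq = 7.206944e+11 / 1.966132e-04 = 3.6655e+15 /cm^3

3.6655e+15


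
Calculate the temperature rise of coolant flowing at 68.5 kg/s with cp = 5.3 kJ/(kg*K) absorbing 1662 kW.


dT = Q / (m_dot * cp)
dT = 1662 / (68.5 * 5.3)
dT = 4.5779 C

4.5779


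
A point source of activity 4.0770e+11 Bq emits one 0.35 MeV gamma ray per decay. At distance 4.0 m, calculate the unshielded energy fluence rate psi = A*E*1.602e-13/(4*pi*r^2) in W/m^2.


psi = A * E * 1.602e-13 / (4*pi*r^2)
psi = 4.0770e+11 * 0.35 * 1.602e-13 / (4*pi*4.0^2)
psi = 1.1370e-04 W/m^2

1.1370e-04


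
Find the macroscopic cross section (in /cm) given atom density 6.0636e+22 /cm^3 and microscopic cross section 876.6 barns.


Sigma = N * sigma_barns * 1e-24
Sigma = 6.0636e+22 * 876.6 * 1e-24
Sigma = 53.154 /cm

53.154


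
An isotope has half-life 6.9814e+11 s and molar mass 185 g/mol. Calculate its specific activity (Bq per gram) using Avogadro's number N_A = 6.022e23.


lambda = ln(2) / t_half = ln(2) / 6.9814e+11 = 9.928484e-13 /s
SA = lambda * N_A / M
SA = 9.928484e-13 * 6.022e23 / 185
SA = 3.2319e+09 Bq/g

3.2319e+09


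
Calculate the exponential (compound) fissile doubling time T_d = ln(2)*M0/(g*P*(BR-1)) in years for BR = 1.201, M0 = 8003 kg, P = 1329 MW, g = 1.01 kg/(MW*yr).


Breeding gain G = BR - 1 = 1.201 - 1 = 0.201
Fissile production rate = g * P * G = 1.01 * 1329 * 0.201 = 269.80029 kg/yr
T_d = ln(2) * M0 / (g * P * G)
T_d = ln(2) * 8003 / 269.80029 = 20.561 yr

20.561


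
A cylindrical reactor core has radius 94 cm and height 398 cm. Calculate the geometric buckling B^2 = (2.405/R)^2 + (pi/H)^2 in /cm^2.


B^2 = (2.405/R)^2 + (pi/H)^2
B^2 = (2.405/94)^2 + (pi/398)^2
B^2 = 7.1690e-04 /cm^2

7.1690e-04


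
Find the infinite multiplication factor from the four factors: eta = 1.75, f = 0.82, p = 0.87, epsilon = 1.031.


k_inf = eta * f * p * epsilon
k_inf = 1.75 * 0.82 * 0.87 * 1.031
k_inf = 1.2872

1.2872


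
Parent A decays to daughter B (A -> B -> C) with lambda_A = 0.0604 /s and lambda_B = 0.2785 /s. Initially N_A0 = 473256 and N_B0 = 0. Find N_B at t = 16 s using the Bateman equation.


N_B(t) = lambda_A * N_A0 / (lambda_B - lambda_A) * [exp(-lambda_A*t) - exp(-lambda_B*t)]
exp(-0.0604*16) = 0.3804502; exp(-0.2785*16) = 0.01160871
N_B = 0.0604 * 473256 / (0.2785 - 0.0604) * (0.3804502 - 0.01160871)
N_B = 48341

48341


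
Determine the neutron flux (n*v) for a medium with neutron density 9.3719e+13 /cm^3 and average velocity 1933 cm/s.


phi = n * v
phi = 9.3719e+13 * 1933
phi = 1.8116e+17 /cm^2/s

1.8116e+17


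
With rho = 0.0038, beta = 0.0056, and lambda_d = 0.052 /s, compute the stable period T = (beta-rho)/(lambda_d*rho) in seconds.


T = (beta - rho) / (lambda_d * rho)
T = (0.0056 - 0.0038) / (0.052 * 0.0038)
T = 9.1093 s

9.1093


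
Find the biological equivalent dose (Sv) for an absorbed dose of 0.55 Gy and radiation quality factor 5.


H = D * Q
H = 0.55 * 5
H = 2.7500 Sv

2.7500


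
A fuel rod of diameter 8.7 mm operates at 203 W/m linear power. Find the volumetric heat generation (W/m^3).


r = D / 2 / 1000 = 8.7 / 2 / 1000 = 0.00435 m
q''' = q' / (pi * r^2)
q''' = 203 / (pi * 0.00435^2)
q''' = 3.4148e+06 W/m^3

3.4148e+06


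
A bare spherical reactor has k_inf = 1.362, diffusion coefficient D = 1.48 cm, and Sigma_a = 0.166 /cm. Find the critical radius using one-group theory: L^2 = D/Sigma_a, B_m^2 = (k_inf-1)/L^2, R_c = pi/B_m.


L^2 = D / Sigma_a = 1.48 / 0.166 = 8.915663 cm^2
B_m^2 = (k_inf - 1) / L^2 = (1.362 - 1) / 8.915663 = 0.04060270 /cm^2
For a bare sphere: B_g = pi/R, so R_c = pi / sqrt(B_m^2)
R_c = pi / sqrt(0.04060270) = 15.591 cm

15.591


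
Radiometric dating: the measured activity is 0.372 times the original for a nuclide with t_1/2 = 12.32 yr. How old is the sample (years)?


lambda = ln(2) / t_half = ln(2) / 12.32 = 0.05626195 /yr
t = -ln(A/A0) / lambda
t = -ln(0.372) / 0.05626195
t = 17.576 yr

17.576


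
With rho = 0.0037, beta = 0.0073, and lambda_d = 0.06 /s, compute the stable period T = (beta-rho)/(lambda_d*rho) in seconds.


T = (beta - rho) / (lambda_d * rho)
T = (0.0073 - 0.0037) / (0.06 * 0.0037)
T = 16.216 s

16.216


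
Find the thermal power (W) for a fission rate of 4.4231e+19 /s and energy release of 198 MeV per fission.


P = fission_rate * E_MeV * 1.602e-13
P = 4.4231e+19 * 198 * 1.602e-13
P = 1.4030e+09 W

1.4030e+09


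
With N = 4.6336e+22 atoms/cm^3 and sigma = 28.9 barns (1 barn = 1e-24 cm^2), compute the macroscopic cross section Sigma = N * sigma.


Sigma = N * sigma_barns * 1e-24
Sigma = 4.6336e+22 * 28.9 * 1e-24
Sigma = 1.3391 /cm

1.3391


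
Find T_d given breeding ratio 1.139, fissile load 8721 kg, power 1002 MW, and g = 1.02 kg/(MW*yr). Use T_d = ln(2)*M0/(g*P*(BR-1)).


Breeding gain G = BR - 1 = 1.139 - 1 = 0.139
Fissile production rate = g * P * G = 1.02 * 1002 * 0.139 = 142.06356 kg/yr
T_d = ln(2) * M0 / (g * P * G)
T_d = ln(2) * 8721 / 142.06356 = 42.551 yr

42.551


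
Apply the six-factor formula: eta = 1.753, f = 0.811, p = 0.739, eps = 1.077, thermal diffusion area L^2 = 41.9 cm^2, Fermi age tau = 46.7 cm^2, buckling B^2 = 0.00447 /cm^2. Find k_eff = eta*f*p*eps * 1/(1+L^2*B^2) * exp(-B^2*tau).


k_inf = eta*f*p*eps = 1.753*0.811*0.739*1.077 = 1.131522
P_TNL = 1/(1 + L^2*B^2) = 1/(1 + 41.9*0.00447) = 0.8422521
P_FNL = exp(-B^2*tau) = exp(-0.00447*46.7) = 0.8115989
k_eff = k_inf * P_TNL * P_FNL = 1.131522 * 0.8422521 * 0.8115989
k_eff = 0.77348

0.77348


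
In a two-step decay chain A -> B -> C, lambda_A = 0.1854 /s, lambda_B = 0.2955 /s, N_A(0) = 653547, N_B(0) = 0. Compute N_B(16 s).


N_B(t) = lambda_A * N_A0 / (lambda_B - lambda_A) * [exp(-lambda_A*t) - exp(-lambda_B*t)]
exp(-0.1854*16) = 0.05148834; exp(-0.2955*16) = 0.008844142
N_B = 0.1854 * 653547 / (0.2955 - 0.1854) * (0.05148834 - 0.008844142)
N_B = 46931

46931


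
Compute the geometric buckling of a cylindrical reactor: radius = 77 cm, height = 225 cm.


B^2 = (2.405/R)^2 + (pi/H)^2
B^2 = (2.405/77)^2 + (pi/225)^2
B^2 = 0.0011705 /cm^2

0.0011705


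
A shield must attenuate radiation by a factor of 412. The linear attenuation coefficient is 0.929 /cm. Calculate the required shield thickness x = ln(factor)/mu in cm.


x = ln(factor) / mu
x = ln(412) / 0.929
x = 6.4812 cm

6.4812


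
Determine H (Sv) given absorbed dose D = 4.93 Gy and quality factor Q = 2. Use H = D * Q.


H = D * Q
H = 4.93 * 2
H = 9.8600 Sv

9.8600


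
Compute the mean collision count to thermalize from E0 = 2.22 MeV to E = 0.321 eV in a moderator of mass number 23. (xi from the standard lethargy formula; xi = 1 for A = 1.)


xi = 1 + (A-1)^2/(2A)*ln((A-1)/(A+1)) = 0.08448899 (for A = 23)
n = ln(E0/E) / xi
n = ln(2.22e6 / 0.321) / 0.08448899
n = ln(6.915888e+06) / 0.08448899 = 186.41

186.41


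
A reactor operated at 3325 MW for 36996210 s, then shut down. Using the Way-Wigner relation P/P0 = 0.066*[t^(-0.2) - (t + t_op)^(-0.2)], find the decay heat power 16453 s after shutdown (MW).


P/P0 = 0.066 * [t^(-0.2) - (t + t_op)^(-0.2)]
P/P0 = 0.066 * [16453^(-0.2) - (16453 + 36996210)^(-0.2)]
P/P0 = 0.066 * [0.1434667 - 0.03064290] = 0.007446371
P = 3325 * 0.007446371 = 24.759 MW

24.759


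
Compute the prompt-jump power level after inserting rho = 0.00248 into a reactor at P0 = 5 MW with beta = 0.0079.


P1/P0 = beta / (beta - rho)
P1/P0 = 0.0079 / (0.0079 - 0.00248) = 1.457565
P1 = 5 * 1.457565 = 7.2878 MW

7.2878


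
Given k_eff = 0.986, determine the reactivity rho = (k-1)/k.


rho = (k_eff - 1) / k_eff
rho = (0.986 - 1) / 0.986
rho = -0.014199

-0.014199


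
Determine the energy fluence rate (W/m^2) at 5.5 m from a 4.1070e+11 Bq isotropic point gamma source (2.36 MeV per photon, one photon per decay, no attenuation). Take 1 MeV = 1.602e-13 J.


psi = A * E * 1.602e-13 / (4*pi*r^2)
psi = 4.1070e+11 * 2.36 * 1.602e-13 / (4*pi*5.5^2)
psi = 4.0847e-04 W/m^2

4.0847e-04


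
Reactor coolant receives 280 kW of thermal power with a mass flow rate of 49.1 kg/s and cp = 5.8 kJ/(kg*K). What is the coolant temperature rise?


dT = Q / (m_dot * cp)
dT = 280 / (49.1 * 5.8)
dT = 0.98322 C

0.98322


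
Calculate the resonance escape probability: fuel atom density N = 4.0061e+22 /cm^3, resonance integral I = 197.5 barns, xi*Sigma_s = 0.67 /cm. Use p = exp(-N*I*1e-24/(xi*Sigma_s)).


p = exp(-N * I * 1e-24 / (xi*Sigma_s))
p = exp(-4.0061e+22 * 197.5 * 1e-24 / 0.67)
p = 7.4371e-06

7.4371e-06


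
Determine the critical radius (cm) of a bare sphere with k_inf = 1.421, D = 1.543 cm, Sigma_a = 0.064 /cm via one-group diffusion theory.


L^2 = D / Sigma_a = 1.543 / 0.064 = 24.10938 cm^2
B_m^2 = (k_inf - 1) / L^2 = (1.421 - 1) / 24.10938 = 0.01746208 /cm^2
For a bare sphere: B_g = pi/R, so R_c = pi / sqrt(B_m^2)
R_c = pi / sqrt(0.01746208) = 23.774 cm

23.774


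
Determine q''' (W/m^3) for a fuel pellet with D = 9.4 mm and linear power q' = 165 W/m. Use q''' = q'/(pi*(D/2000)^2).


r = D / 2 / 1000 = 9.4 / 2 / 1000 = 0.0047 m
q''' = q' / (pi * r^2)
q''' = 165 / (pi * 0.0047^2)
q''' = 2.3776e+06 W/m^3

2.3776e+06


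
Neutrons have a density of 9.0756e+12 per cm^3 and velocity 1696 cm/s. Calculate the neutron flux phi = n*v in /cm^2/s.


phi = n * v
phi = 9.0756e+12 * 1696
phi = 1.5392e+16 /cm^2/s

1.5392e+16


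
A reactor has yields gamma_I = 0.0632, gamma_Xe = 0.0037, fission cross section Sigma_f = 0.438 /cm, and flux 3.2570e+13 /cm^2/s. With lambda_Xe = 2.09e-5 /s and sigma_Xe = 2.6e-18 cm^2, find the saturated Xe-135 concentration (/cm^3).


Xe_eq = (gamma_I + gamma_Xe) * Sigma_f * phi / (lambda_Xe + sigma_Xe * phi)
Numerator = (0.0632 + 0.0037) * 0.438 * 3.2570e+13 = 9.543727e+11
Denominator = 2.09e-5 + 2.6e-18 * 3.2570e+13 = 1.055820e-04
Xe_eq = 9.543727e+11 / 1.055820e-04 = 9.0392e+15 /cm^3

9.0392e+15


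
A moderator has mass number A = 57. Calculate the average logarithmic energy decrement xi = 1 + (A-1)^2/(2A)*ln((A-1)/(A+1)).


xi = 1 + (A-1)^2/(2A) * ln((A-1)/(A+1))
xi = 1 + (57-1)^2/(2*57) * ln((57-1)/(57 +1))
xi = 0.034681

0.034681


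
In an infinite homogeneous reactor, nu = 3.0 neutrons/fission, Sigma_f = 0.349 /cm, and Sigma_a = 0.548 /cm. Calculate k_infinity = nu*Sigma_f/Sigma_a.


k_inf = nu * Sigma_f / Sigma_a
k_inf = 3.0 * 0.349 / 0.548
k_inf = 1.9106

1.9106


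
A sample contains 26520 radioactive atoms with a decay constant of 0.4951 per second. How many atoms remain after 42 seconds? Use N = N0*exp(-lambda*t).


N = N0 * exp(-lambda * t)
N = 26520 * exp(-0.4951 * 42)
N = 2.4704e-05

2.4704e-05


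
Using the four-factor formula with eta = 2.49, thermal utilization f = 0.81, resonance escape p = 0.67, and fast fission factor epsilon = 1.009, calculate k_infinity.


k_inf = eta * f * p * epsilon
k_inf = 2.49 * 0.81 * 0.67 * 1.009
k_inf = 1.3635

1.3635


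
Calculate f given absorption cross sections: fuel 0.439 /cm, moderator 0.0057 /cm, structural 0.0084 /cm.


f = Sigma_a_fuel / (Sigma_a_fuel + Sigma_a_mod + Sigma_a_other)
f = 0.439 / (0.439 + 0.0057 + 0.0084)
f = 0.96888

0.96888


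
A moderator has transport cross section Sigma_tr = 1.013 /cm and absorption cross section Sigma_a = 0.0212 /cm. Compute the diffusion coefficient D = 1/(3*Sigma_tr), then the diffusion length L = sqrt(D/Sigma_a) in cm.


D = 1 / (3 * Sigma_tr) = 1 / (3 * 1.013) = 0.3290556 cm
L = sqrt(D / Sigma_a)
L = sqrt(0.3290556 / 0.0212)
L = 3.9397 cm

3.9397


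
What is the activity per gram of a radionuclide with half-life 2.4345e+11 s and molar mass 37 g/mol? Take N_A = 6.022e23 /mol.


lambda = ln(2) / t_half = ln(2) / 2.4345e+11 = 2.847185e-12 /s
SA = lambda * N_A / M
SA = 2.847185e-12 * 6.022e23 / 37
SA = 4.6340e+10 Bq/g

4.6340e+10


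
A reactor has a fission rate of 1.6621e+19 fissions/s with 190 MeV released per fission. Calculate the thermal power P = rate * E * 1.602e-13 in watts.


P = fission_rate * E_MeV * 1.602e-13
P = 1.6621e+19 * 190 * 1.602e-13
P = 5.0591e+08 W

5.0591e+08


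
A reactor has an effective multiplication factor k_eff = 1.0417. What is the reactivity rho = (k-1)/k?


rho = (k_eff - 1) / k_eff
rho = (1.0417 - 1) / 1.0417
rho = 0.040031

0.040031


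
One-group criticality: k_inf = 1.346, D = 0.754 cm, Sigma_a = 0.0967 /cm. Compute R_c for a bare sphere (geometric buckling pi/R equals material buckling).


L^2 = D / Sigma_a = 0.754 / 0.0967 = 7.797311 cm^2
B_m^2 = (k_inf - 1) / L^2 = (1.346 - 1) / 7.797311 = 0.04437427 /cm^2
For a bare sphere: B_g = pi/R, so R_c = pi / sqrt(B_m^2)
R_c = pi / sqrt(0.04437427) = 14.914 cm

14.914


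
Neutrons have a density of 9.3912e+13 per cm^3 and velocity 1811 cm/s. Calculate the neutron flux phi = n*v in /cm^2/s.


phi = n * v
phi = 9.3912e+13 * 1811
phi = 1.7007e+17 /cm^2/s

1.7007e+17


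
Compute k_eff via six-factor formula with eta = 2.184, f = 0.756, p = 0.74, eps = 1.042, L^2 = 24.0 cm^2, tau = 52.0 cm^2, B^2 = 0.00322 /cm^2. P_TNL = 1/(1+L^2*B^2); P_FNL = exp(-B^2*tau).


k_inf = eta*f*p*eps = 2.184*0.756*0.74*1.042 = 1.273133
P_TNL = 1/(1 + L^2*B^2) = 1/(1 + 24.0*0.00322) = 0.9282638
P_FNL = exp(-B^2*tau) = exp(-0.00322*52.0) = 0.8458274
k_eff = k_inf * P_TNL * P_FNL = 1.273133 * 0.9282638 * 0.8458274
k_eff = 0.99960

0.99960


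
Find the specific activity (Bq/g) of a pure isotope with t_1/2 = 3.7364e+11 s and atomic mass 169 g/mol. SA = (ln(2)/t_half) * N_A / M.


lambda = ln(2) / t_half = ln(2) / 3.7364e+11 = 1.855120e-12 /s
SA = lambda * N_A / M
SA = 1.855120e-12 * 6.022e23 / 169
SA = 6.6104e+09 Bq/g

6.6104e+09


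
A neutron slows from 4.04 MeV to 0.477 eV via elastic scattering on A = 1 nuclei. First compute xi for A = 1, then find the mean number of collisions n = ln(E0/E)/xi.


xi = 1 + (A-1)^2/(2A)*ln((A-1)/(A+1)) = 1 (for A = 1)
n = ln(E0/E) / xi
n = ln(4.04e6 / 0.477) / 1
n = ln(8.469602e+06) / 1 = 15.952

15.952


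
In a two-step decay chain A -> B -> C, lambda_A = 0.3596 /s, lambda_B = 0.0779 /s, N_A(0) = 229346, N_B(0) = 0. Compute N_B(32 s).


N_B(t) = lambda_A * N_A0 / (lambda_B - lambda_A) * [exp(-lambda_A*t) - exp(-lambda_B*t)]
exp(-0.3596*32) = 1.005742e-05; exp(-0.0779*32) = 0.08267814
N_B = 0.3596 * 229346 / (0.0779 - 0.3596) * (1.005742e-05 - 0.08267814)
N_B = 24203

24203


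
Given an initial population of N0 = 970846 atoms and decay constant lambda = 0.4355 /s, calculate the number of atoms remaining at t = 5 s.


N = N0 * exp(-lambda * t)
N = 970846 * exp(-0.4355 * 5)
N = 110021

110021


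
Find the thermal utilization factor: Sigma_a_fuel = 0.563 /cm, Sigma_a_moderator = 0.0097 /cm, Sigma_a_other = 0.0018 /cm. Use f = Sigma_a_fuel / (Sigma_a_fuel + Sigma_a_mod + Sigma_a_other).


f = Sigma_a_fuel / (Sigma_a_fuel + Sigma_a_mod + Sigma_a_other)
f = 0.563 / (0.563 + 0.0097 + 0.0018)
f = 0.97998

0.97998


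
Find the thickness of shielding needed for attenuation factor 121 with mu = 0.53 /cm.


x = ln(factor) / mu
x = ln(121) / 0.53
x = 9.0487 cm

9.0487


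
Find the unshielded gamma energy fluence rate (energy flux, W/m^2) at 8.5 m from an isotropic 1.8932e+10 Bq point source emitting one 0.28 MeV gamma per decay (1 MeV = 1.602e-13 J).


psi = A * E * 1.602e-13 / (4*pi*r^2)
psi = 1.8932e+10 * 0.28 * 1.602e-13 / (4*pi*8.5^2)
psi = 9.3534e-07 W/m^2

9.3534e-07


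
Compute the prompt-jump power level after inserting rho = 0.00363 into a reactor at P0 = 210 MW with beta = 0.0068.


P1/P0 = beta / (beta - rho)
P1/P0 = 0.0068 / (0.0068 - 0.00363) = 2.145110
P1 = 210 * 2.145110 = 450.47 MW

450.47


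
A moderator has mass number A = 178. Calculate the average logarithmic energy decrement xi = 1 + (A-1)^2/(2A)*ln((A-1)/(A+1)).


xi = 1 + (A-1)^2/(2A) * ln((A-1)/(A+1))
xi = 1 + (178-1)^2/(2*178) * ln((178-1)/(178 +1))
xi = 0.011194

0.011194


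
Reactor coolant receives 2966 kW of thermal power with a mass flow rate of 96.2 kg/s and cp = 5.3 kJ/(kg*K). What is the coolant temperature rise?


dT = Q / (m_dot * cp)
dT = 2966 / (96.2 * 5.3)
dT = 5.8173 C

5.8173


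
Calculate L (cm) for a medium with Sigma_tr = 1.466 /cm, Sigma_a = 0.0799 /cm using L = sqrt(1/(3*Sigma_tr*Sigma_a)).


D = 1 / (3 * Sigma_tr) = 1 / (3 * 1.466) = 0.2273761 cm
L = sqrt(D / Sigma_a)
L = sqrt(0.2273761 / 0.0799)
L = 1.6869 cm

1.6869


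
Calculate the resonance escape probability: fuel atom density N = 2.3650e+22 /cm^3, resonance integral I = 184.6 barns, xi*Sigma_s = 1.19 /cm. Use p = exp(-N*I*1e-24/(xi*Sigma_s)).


p = exp(-N * I * 1e-24 / (xi*Sigma_s))
p = exp(-2.3650e+22 * 184.6 * 1e-24 / 1.19)
p = 0.025509

0.025509


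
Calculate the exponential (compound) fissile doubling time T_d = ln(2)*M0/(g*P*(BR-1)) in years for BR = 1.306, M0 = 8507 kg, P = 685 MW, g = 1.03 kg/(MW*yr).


Breeding gain G = BR - 1 = 1.306 - 1 = 0.306
Fissile production rate = g * P * G = 1.03 * 685 * 0.306 = 215.8983 kg/yr
T_d = ln(2) * M0 / (g * P * G)
T_d = ln(2) * 8507 / 215.8983 = 27.312 yr

27.312


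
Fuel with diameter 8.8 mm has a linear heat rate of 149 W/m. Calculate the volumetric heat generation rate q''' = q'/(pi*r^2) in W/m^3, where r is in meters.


r = D / 2 / 1000 = 8.8 / 2 / 1000 = 0.0044 m
q''' = q' / (pi * r^2)
q''' = 149 / (pi * 0.0044^2)
q''' = 2.4498e+06 W/m^3

2.4498e+06
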